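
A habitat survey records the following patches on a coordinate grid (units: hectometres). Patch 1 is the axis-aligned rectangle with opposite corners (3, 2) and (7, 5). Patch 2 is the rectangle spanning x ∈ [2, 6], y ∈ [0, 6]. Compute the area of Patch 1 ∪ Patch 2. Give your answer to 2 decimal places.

By inclusion–exclusion:
Individual areas: |Patch 1| = 12, |Patch 2| = 24.
|Patch 1∩Patch 2|: x∈[3,6], y∈[2,5] → 3·3 = 9.
|Patch 1 ∪ Patch 2| = 36 − 9 = 27.00.

27.00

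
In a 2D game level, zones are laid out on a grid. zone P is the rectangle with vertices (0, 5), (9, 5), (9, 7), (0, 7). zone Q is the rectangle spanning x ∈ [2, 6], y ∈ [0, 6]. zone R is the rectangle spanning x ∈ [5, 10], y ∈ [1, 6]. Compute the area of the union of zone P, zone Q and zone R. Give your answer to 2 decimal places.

By inclusion–exclusion:
Individual areas: |zone P| = 18, |zone Q| = 24, |zone R| = 25.
|zone P∩zone Q|: x∈[2,6], y∈[5,6] → 4·1 = 4.
|zone P∩zone R|: x∈[5,9], y∈[5,6] → 4·1 = 4.
|zone Q∩zone R|: x∈[5,6], y∈[1,6] → 1·5 = 5.
|zone P∩zone Q∩zone R| = 1.
|zone P ∪ zone Q ∪ zone R| = 67 − 13 + 1 = 55.00.

55.00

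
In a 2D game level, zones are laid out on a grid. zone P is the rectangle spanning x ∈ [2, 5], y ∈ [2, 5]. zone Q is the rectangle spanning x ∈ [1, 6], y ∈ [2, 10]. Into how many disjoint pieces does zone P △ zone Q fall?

zone P △ zone Q is a single connected region.

1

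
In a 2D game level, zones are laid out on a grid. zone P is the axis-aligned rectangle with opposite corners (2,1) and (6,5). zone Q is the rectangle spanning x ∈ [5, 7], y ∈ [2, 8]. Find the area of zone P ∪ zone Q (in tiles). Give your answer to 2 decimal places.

25.00

By inclusion–exclusion:
Individual areas: |zone P| = 16, |zone Q| = 12.
|zone P∩zone Q|: x∈[5,6], y∈[2,5] → 1·3 = 3.
|zone P ∪ zone Q| = 28 − 3 = 25.00.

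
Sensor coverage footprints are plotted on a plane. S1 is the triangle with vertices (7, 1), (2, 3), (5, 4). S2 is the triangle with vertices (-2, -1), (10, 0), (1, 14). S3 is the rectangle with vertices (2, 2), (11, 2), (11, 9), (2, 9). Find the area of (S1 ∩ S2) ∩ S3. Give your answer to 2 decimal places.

4.58

The region (S1 ∩ S2) ∩ S3 is the polygon with vertices (5,4), (6.333,2), (4.5,2), (2,3).
By the shoelace formula its area is 4.58.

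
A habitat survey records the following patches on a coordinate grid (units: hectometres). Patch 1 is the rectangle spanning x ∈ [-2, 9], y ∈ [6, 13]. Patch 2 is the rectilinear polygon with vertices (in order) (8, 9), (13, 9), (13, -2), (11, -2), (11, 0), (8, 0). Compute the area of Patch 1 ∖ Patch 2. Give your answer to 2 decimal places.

|Patch 1| = 77, |Patch 1∩Patch 2| = 3.
|Patch 1 ∖ Patch 2| = |Patch 1| − |Patch 1∩Patch 2| = 77 − 3 = 74.00.

74.00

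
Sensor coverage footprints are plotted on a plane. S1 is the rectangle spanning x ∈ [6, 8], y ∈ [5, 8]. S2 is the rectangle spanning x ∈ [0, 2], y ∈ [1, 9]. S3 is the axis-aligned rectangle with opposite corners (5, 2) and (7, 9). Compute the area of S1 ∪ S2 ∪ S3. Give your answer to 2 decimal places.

33.00

By inclusion–exclusion:
Individual areas: |S1| = 6, |S2| = 16, |S3| = 14.
|S1∩S2| = 0 (no overlap).
|S1∩S3|: x∈[6,7], y∈[5,8] → 1·3 = 3.
|S2∩S3| = 0 (no overlap).
|S1∩S2∩S3| = 0.
|S1 ∪ S2 ∪ S3| = 36 − 3 + 0 = 33.00.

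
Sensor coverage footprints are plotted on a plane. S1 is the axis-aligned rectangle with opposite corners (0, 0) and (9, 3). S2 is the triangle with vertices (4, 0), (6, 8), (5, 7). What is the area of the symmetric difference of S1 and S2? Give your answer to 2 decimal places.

29.04

|S1| = 27, |S2| = 3, |S1∩S2| = 0.4821.
|S1 △ S2| = |S1| + |S2| − 2·|S1∩S2| = 27 + 3 − 0.9643 = 29.04.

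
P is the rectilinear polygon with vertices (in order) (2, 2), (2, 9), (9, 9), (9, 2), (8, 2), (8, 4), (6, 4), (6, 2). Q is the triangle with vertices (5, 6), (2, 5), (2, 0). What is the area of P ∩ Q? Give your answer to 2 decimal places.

6.50

The intersection is the polygon with vertices (2,5), (5,6), (3,2), (2,2).
By the shoelace formula its area is 6.50.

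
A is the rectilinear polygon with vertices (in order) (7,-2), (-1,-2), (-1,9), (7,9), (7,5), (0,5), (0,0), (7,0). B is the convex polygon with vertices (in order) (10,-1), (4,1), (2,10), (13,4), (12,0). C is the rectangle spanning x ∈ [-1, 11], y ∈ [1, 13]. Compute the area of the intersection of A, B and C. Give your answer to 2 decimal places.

The intersection is the polygon with vertices (7,7.273), (7,5), (3.111,5), (2.222,9), (3.833,9).
By the shoelace formula its area is 14.60.

14.60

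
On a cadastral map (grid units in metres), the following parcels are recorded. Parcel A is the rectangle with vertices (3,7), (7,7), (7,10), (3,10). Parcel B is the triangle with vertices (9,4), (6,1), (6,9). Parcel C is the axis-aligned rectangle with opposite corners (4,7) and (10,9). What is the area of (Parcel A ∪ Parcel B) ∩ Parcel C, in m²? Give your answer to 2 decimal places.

The region (Parcel A ∪ Parcel B) ∩ Parcel C is the polygon with vertices (7,7.333), (7.2,7), (6,7), (4,7), (4,9), (7,9).
By the shoelace formula its area is 6.03.

6.03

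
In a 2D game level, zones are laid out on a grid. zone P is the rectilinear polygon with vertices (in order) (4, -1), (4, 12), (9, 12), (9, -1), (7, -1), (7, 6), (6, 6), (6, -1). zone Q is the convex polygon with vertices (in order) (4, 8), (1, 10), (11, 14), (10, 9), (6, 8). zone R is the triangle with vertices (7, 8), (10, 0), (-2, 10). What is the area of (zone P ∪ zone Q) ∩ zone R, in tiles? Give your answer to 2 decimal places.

|zone P ∪ zone Q| = 71.425.
|(zone P ∪ zone Q) ∩ zone R| = 18.50.

18.50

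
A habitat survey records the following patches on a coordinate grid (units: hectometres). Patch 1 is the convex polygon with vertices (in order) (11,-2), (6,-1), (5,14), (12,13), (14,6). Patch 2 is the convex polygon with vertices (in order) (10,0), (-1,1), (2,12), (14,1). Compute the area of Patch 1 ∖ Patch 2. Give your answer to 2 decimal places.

72.55

|Patch 1| = 108.5, |Patch 1∩Patch 2| = 35.9524.
|Patch 1 ∖ Patch 2| = |Patch 1| − |Patch 1∩Patch 2| = 108.5 − 35.9524 = 72.55.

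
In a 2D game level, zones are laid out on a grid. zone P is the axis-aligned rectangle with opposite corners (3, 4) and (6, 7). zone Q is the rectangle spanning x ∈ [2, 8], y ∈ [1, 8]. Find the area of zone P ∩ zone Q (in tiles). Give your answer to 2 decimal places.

9.00

|zone P∩zone Q|: x∈[3,6], y∈[4,7] → 3·3 = 9.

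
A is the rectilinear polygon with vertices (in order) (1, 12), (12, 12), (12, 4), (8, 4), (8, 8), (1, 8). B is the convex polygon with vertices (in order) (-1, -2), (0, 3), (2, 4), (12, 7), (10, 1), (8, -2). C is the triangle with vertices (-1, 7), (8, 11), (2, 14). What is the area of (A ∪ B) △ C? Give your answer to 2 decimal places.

|A ∪ B| = 125.4.
|(A ∪ B) ∩ C| = 16.8512.
|(A ∪ B) △ C| = 125.4 + 25.5 − 33.7024 = 117.20.

117.20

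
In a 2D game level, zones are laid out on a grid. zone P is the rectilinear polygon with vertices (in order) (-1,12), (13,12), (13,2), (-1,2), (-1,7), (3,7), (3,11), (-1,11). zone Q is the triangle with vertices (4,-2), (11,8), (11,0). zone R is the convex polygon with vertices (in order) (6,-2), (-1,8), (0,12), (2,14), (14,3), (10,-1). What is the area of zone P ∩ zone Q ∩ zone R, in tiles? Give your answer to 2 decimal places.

11.52

The intersection is the polygon with vertices (10.041,6.629), (11,5.75), (11,2), (6.8,2).
By the shoelace formula its area is 11.52.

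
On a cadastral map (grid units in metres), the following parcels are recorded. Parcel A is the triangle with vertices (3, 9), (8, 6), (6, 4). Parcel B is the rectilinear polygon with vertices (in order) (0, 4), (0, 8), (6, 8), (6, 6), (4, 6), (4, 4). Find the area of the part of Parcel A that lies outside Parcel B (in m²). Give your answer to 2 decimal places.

|Parcel A| = 8, |Parcel A∩Parcel B| = 3.0667.
|Parcel A ∖ Parcel B| = |Parcel A| − |Parcel A∩Parcel B| = 8 − 3.0667 = 4.93.

4.93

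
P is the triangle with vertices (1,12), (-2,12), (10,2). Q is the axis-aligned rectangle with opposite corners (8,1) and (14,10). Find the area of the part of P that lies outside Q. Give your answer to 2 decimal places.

14.44

|P| = 15, |P∩Q| = 0.5556.
|P ∖ Q| = |P| − |P∩Q| = 15 − 0.5556 = 14.44.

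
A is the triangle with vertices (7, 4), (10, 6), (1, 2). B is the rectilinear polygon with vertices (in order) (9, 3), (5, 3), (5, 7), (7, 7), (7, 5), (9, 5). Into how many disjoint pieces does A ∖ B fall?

A ∖ B splits into 2 disjoint pieces (area 0.375, area 0.8889).

2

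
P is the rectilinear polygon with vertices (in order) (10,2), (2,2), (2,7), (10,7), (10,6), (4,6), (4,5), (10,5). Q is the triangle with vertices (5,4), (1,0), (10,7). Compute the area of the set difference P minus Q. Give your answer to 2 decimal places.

31.14

|P| = 34, |P∩Q| = 2.8571.
|P ∖ Q| = |P| − |P∩Q| = 34 − 2.8571 = 31.14.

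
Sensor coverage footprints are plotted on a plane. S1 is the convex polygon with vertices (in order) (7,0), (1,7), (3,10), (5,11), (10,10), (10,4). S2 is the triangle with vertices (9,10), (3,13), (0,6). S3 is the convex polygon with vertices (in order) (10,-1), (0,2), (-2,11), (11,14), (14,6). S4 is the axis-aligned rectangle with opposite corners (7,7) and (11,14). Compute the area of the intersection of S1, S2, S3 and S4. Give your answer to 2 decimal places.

1.62

The intersection is the polygon with vertices (8.333,10.333), (9,10), (7,9.111), (7,10.6).
By the shoelace formula its area is 1.62.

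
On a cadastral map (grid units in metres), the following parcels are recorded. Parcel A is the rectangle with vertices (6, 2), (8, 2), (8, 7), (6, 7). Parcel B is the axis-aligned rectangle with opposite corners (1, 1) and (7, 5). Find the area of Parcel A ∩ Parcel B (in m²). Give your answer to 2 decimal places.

|Parcel A∩Parcel B|: x∈[6,7], y∈[2,5] → 1·3 = 3.

3.00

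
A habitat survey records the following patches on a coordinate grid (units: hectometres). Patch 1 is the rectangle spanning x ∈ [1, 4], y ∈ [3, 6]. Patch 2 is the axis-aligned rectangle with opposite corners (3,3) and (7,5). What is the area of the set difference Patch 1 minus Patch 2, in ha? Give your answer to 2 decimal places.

7.00

|Patch 1∩Patch 2|: x∈[3,4], y∈[3,5] → 1·2 = 2.
|Patch 1| = 9.
|Patch 1 ∖ Patch 2| = |Patch 1| − |Patch 1∩Patch 2| = 9 − 2 = 7.00.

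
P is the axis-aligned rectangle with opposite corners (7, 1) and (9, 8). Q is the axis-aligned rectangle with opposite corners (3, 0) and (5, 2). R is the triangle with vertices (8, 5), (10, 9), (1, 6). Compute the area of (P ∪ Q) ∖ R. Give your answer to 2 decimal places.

|P ∪ Q| = 18.
|(P ∪ Q) ∩ R| = 4.9286.
|(P ∪ Q) ∖ R| = 18 − 4.9286 = 13.07.

13.07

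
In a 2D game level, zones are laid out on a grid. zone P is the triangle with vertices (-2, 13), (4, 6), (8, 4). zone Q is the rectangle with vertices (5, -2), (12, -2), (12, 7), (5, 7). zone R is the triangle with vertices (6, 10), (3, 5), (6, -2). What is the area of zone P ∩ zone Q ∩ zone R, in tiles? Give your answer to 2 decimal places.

The intersection is the polygon with vertices (5,5.5), (5,6.7), (6,5.8), (6,5).
By the shoelace formula its area is 1.00.

1.00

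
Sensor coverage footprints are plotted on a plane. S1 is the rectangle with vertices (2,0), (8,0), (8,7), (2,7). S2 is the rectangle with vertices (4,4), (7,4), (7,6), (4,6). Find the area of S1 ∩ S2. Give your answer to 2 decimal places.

|S1∩S2|: x∈[4,7], y∈[4,6] → 3·2 = 6.

6.00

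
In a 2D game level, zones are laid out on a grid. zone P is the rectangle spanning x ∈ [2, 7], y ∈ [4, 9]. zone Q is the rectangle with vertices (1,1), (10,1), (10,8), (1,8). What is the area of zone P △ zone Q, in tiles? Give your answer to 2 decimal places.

|zone P∩zone Q|: x∈[2,7], y∈[4,8] → 5·4 = 20.
|zone P △ zone Q| = |zone P| + |zone Q| − 2·|zone P∩zone Q| = 25 + 63 − 40 = 48.00.

48.00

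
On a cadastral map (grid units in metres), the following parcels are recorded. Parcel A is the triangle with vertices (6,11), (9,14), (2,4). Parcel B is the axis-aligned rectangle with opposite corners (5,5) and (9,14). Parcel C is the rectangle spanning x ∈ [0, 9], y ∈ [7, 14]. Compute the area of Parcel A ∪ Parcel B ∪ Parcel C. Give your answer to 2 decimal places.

By inclusion–exclusion:
Individual areas: |Parcel A| = 4.5, |Parcel B| = 36, |Parcel C| = 63.
|Parcel A∩Parcel B| = 3.0536.
|Parcel A∩Parcel C| = 3.9214.
|Parcel B∩Parcel C|: x∈[5,9], y∈[7,14] → 4·7 = 28.
|Parcel A∩Parcel B∩Parcel C| = 3.0536.
|Parcel A ∪ Parcel B ∪ Parcel C| = 103.5 − 34.975 + 3.0536 = 71.58.

71.58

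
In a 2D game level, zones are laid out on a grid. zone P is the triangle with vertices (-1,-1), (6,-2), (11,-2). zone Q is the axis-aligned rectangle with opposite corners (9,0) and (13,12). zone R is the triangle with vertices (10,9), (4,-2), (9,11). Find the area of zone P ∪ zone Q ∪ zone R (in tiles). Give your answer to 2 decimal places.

60.06

By inclusion–exclusion:
Individual areas: |zone P| = 2.5, |zone Q| = 48, |zone R| = 11.5.
|zone P∩zone Q| = 0.
|zone P∩zone R| = 0.0196.
|zone Q∩zone R| = 1.9167.
|zone P∩zone Q∩zone R| = 0.
|zone P ∪ zone Q ∪ zone R| = 62 − 1.9363 + 0 = 60.06.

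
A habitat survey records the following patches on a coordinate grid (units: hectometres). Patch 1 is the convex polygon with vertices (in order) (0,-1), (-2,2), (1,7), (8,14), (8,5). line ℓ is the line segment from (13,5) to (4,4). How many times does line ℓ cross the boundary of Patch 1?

1

The segment meets the boundary at (7.13,4.348).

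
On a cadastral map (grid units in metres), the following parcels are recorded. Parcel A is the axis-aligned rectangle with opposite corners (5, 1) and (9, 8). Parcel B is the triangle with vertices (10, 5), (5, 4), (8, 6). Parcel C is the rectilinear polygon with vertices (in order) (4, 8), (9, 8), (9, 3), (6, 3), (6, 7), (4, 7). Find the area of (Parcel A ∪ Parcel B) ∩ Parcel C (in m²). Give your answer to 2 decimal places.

The region (Parcel A ∪ Parcel B) ∩ Parcel C is the polygon with vertices (5,8), (9,8), (9,5.5), (9,4.8), (9,3), (6,3), (6,7), (5,7).
By the shoelace formula its area is 16.00.

16.00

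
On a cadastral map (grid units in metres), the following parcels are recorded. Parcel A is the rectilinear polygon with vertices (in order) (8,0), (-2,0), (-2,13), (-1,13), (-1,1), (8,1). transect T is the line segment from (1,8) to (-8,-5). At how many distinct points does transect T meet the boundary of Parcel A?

2

The segment meets the boundary at (-2,3.667), (-1,5.111).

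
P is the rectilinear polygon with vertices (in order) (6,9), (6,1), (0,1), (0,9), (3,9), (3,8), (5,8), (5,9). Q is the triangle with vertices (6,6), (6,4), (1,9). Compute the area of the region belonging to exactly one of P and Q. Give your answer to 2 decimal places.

41.00

|P| = 46, |Q| = 5, |P∩Q| = 5.
|P △ Q| = |P| + |Q| − 2·|P∩Q| = 46 + 5 − 10 = 41.00.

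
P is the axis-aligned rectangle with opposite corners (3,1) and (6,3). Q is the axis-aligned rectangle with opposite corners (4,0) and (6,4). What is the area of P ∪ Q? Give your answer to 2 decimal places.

10.00

By inclusion–exclusion:
Individual areas: |P| = 6, |Q| = 8.
|P∩Q|: x∈[4,6], y∈[1,3] → 2·2 = 4.
|P ∪ Q| = 14 − 4 = 10.00.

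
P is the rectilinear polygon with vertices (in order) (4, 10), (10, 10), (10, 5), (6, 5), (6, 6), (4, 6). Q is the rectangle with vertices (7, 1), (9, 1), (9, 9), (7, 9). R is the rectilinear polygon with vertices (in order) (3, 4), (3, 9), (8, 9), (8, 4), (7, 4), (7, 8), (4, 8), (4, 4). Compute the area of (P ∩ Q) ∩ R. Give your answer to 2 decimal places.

The region (P ∩ Q) ∩ R is the polygon with vertices (7,8), (7,9), (8,9), (8,5), (7,5).
By the shoelace formula its area is 4.00.

4.00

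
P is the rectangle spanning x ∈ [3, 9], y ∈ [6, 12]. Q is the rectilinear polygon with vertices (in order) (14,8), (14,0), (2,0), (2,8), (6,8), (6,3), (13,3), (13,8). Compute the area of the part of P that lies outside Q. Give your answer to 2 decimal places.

|P| = 36, |P∩Q| = 6.
|P ∖ Q| = |P| − |P∩Q| = 36 − 6 = 30.00.

30.00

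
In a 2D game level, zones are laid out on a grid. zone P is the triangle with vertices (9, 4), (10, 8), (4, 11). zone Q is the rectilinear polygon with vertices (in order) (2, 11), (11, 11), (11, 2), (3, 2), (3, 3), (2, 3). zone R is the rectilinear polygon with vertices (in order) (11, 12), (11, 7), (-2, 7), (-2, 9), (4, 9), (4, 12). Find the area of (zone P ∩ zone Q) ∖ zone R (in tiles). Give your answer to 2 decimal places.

4.34

|zone P ∩ zone Q| = 13.5.
|(zone P ∩ zone Q) ∩ zone R| = 9.1607.
|(zone P ∩ zone Q) ∖ zone R| = 13.5 − 9.1607 = 4.34.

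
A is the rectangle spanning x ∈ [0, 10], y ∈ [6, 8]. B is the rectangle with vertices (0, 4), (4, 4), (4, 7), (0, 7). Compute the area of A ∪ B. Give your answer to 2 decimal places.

28.00

By inclusion–exclusion:
Individual areas: |A| = 20, |B| = 12.
|A∩B|: x∈[0,4], y∈[6,7] → 4·1 = 4.
|A ∪ B| = 32 − 4 = 28.00.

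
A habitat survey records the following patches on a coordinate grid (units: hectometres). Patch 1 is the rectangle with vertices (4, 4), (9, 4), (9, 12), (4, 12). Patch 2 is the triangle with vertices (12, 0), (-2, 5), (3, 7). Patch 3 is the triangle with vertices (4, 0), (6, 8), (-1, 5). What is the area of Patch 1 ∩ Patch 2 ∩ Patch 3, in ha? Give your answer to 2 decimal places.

The intersection is the polygon with vertices (4,6.222), (5.302,5.209), (5,4), (4,4).
By the shoelace formula its area is 2.05.

2.05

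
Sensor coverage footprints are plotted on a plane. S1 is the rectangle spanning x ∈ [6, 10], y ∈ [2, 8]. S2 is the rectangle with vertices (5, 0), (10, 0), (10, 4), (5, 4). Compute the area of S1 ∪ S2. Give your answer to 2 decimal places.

By inclusion–exclusion:
Individual areas: |S1| = 24, |S2| = 20.
|S1∩S2|: x∈[6,10], y∈[2,4] → 4·2 = 8.
|S1 ∪ S2| = 44 − 8 = 36.00.

36.00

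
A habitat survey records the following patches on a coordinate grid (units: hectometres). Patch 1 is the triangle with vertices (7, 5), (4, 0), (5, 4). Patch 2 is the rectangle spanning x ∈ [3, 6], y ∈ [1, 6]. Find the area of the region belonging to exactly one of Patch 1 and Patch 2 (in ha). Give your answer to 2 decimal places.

|Patch 1| = 3.5, |Patch 2| = 15, |Patch 1∩Patch 2| = 2.7417.
|Patch 1 △ Patch 2| = |Patch 1| + |Patch 2| − 2·|Patch 1∩Patch 2| = 3.5 + 15 − 5.4833 = 13.02.

13.02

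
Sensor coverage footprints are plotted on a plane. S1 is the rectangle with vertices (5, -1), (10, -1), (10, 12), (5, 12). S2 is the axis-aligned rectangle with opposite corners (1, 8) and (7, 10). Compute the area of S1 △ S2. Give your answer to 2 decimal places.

69.00

|S1∩S2|: x∈[5,7], y∈[8,10] → 2·2 = 4.
|S1 △ S2| = |S1| + |S2| − 2·|S1∩S2| = 65 + 12 − 8 = 69.00.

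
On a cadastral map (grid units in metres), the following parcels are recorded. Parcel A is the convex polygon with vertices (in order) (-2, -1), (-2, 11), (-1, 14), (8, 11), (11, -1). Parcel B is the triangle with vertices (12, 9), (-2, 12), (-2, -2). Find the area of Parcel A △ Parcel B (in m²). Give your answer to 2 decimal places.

67.40

|Parcel A| = 153, |Parcel B| = 98, |Parcel A∩Parcel B| = 91.7989.
|Parcel A △ Parcel B| = |Parcel A| + |Parcel B| − 2·|Parcel A∩Parcel B| = 153 + 98 − 183.5978 = 67.40.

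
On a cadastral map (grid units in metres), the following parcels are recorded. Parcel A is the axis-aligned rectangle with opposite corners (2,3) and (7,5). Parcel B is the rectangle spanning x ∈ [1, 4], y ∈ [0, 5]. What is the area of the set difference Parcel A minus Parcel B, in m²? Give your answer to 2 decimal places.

|Parcel A∩Parcel B|: x∈[2,4], y∈[3,5] → 2·2 = 4.
|Parcel A| = 10.
|Parcel A ∖ Parcel B| = |Parcel A| − |Parcel A∩Parcel B| = 10 − 4 = 6.00.

6.00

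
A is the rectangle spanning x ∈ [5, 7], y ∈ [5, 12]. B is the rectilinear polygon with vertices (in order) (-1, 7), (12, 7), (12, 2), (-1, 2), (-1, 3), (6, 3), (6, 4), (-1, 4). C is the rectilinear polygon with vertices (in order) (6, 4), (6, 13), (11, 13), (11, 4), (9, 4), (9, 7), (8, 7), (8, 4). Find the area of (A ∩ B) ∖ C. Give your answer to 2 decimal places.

|A ∩ B| = 4.
|(A ∩ B) ∩ C| = 2.
|(A ∩ B) ∖ C| = 4 − 2 = 2.00.

2.00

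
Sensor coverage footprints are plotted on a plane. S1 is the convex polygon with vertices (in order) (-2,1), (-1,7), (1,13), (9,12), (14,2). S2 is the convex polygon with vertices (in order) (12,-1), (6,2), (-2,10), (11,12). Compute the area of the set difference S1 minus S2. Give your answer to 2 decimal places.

|S1| = 135, |S1∩S2| = 84.2033.
|S1 ∖ S2| = |S1| − |S1∩S2| = 135 − 84.2033 = 50.80.

50.80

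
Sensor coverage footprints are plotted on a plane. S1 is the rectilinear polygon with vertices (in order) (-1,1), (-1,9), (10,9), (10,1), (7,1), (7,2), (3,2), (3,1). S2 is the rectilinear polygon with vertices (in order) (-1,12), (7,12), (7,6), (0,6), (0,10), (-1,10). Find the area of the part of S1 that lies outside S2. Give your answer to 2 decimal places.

|S1| = 84, |S1∩S2| = 21.
|S1 ∖ S2| = |S1| − |S1∩S2| = 84 − 21 = 63.00.

63.00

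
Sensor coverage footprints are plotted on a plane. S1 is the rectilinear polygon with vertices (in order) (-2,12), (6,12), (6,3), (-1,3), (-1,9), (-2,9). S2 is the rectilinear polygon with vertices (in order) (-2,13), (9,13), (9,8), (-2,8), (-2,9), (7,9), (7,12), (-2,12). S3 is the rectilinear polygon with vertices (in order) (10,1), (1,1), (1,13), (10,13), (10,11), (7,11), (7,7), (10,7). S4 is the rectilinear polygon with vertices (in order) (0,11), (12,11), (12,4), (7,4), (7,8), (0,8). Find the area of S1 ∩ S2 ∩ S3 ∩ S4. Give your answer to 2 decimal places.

5.00

The intersection is the polygon with vertices (1,9), (6,9), (6,8), (1,8).
By the shoelace formula its area is 5.00.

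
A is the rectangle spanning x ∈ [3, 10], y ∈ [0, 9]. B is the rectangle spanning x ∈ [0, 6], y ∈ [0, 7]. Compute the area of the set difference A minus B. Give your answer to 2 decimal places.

42.00

|A∩B|: x∈[3,6], y∈[0,7] → 3·7 = 21.
|A| = 63.
|A ∖ B| = |A| − |A∩B| = 63 − 21 = 42.00.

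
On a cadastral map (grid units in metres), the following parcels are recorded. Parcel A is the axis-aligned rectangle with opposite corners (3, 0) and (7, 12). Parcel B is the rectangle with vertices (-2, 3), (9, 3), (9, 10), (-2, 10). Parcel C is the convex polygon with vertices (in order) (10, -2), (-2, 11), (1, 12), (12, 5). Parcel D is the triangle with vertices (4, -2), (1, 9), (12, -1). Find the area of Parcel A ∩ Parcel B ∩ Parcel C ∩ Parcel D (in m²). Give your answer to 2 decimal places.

The intersection is the polygon with vertices (3,5.583), (3,7.182), (7,3.546), (7,3), (5.385,3).
By the shoelace formula its area is 6.37.

6.37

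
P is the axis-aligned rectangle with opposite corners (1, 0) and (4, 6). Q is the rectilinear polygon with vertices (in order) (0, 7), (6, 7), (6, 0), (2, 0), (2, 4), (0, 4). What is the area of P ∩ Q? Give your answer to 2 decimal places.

14.00

The intersection is the polygon with vertices (1,6), (4,6), (4,0), (2,0), (2,4), (1,4).
By the shoelace formula its area is 14.00.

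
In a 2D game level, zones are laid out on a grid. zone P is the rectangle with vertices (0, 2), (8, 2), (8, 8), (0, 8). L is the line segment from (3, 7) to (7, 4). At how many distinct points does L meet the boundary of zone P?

The segment lies entirely inside zone P and never meets its boundary.

0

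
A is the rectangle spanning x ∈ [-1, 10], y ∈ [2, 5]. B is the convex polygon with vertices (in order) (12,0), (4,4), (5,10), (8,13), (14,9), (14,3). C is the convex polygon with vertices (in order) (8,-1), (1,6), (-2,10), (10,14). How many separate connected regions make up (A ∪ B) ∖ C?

(A ∪ B) ∖ C splits into 2 disjoint pieces (area 13.5, area 47.5625).

2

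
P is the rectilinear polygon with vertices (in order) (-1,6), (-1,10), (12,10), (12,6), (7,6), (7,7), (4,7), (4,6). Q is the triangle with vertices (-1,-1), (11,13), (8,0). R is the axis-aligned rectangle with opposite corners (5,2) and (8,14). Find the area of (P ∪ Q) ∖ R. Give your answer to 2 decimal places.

71.47

|P ∪ Q| = 95.044.
|(P ∪ Q) ∩ R| = 23.5714.
|(P ∪ Q) ∖ R| = 95.044 − 23.5714 = 71.47.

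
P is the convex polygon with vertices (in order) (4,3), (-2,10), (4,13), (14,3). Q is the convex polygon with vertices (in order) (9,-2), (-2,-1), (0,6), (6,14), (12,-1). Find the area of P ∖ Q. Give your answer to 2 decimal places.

27.51

|P| = 80, |P∩Q| = 52.4937.
|P ∖ Q| = |P| − |P∩Q| = 80 − 52.4937 = 27.51.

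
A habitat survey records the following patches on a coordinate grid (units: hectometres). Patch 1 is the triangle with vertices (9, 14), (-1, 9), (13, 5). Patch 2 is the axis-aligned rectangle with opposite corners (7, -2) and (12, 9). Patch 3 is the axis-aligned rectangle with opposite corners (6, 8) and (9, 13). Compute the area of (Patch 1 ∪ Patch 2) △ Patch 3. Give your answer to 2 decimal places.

81.18

|Patch 1 ∪ Patch 2| = 95.6806.
|(Patch 1 ∪ Patch 2) ∩ Patch 3| = 14.75.
|(Patch 1 ∪ Patch 2) △ Patch 3| = 95.6806 + 15 − 29.5 = 81.18.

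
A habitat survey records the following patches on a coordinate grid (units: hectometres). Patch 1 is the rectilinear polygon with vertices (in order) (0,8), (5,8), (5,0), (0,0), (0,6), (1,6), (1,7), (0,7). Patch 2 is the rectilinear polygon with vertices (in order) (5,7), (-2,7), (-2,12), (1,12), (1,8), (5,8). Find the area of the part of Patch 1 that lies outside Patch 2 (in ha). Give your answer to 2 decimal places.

34.00

|Patch 1| = 39, |Patch 1∩Patch 2| = 5.
|Patch 1 ∖ Patch 2| = |Patch 1| − |Patch 1∩Patch 2| = 39 − 5 = 34.00.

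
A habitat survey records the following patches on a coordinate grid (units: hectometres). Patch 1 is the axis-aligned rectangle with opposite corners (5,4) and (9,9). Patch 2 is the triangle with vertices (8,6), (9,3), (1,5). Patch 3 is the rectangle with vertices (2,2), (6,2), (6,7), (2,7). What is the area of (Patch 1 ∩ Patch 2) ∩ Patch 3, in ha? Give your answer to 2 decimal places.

1.64

The region (Patch 1 ∩ Patch 2) ∩ Patch 3 is the polygon with vertices (6,5.714), (6,4), (5,4), (5,5.571).
By the shoelace formula its area is 1.64.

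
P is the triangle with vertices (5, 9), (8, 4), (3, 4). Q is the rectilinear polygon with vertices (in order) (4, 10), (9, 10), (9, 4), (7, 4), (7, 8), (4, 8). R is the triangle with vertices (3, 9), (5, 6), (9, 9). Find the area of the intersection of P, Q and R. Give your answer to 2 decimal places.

0.50

The intersection is the polygon with vertices (4.6,8), (5,9), (5.6,8).
By the shoelace formula its area is 0.50.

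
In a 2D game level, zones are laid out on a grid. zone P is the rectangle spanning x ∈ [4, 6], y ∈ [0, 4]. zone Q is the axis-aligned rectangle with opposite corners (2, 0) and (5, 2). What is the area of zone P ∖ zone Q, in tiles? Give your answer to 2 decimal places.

6.00

|zone P∩zone Q|: x∈[4,5], y∈[0,2] → 1·2 = 2.
|zone P| = 8.
|zone P ∖ zone Q| = |zone P| − |zone P∩zone Q| = 8 − 2 = 6.00.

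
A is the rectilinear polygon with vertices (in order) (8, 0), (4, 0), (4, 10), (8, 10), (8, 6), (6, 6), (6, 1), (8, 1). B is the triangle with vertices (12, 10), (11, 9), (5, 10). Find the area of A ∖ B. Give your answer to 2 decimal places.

|A| = 30, |A∩B| = 0.75.
|A ∖ B| = |A| − |A∩B| = 30 − 0.75 = 29.25.

29.25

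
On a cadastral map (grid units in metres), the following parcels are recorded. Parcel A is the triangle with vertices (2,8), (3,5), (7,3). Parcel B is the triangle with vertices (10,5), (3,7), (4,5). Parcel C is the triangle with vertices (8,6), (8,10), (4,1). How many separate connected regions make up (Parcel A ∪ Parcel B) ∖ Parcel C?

3

(Parcel A ∪ Parcel B) ∖ Parcel C splits into 3 disjoint pieces (area 0.1944, area 7.1091, area 0.9116).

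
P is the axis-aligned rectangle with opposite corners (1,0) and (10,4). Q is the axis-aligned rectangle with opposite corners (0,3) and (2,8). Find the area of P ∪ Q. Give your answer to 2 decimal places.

45.00

By inclusion–exclusion:
Individual areas: |P| = 36, |Q| = 10.
|P∩Q|: x∈[1,2], y∈[3,4] → 1·1 = 1.
|P ∪ Q| = 46 − 1 = 45.00.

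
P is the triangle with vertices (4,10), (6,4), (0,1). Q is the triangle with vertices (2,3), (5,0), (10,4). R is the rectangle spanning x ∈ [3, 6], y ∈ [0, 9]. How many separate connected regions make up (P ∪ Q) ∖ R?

(P ∪ Q) ∖ R splits into 3 disjoint pieces (area 5.4, area 7.9583, area 0.3889).

3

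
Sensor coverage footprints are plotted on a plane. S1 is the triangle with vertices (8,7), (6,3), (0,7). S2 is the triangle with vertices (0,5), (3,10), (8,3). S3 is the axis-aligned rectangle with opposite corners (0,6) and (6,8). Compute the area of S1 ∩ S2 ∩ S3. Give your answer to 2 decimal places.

4.41

The intersection is the polygon with vertices (0.857,6.429), (1.2,7), (5.143,7), (5.857,6), (1.5,6).
By the shoelace formula its area is 4.41.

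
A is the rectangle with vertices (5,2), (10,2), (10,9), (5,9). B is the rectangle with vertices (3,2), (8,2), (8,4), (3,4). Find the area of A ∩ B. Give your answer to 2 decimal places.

6.00

|A∩B|: x∈[5,8], y∈[2,4] → 3·2 = 6.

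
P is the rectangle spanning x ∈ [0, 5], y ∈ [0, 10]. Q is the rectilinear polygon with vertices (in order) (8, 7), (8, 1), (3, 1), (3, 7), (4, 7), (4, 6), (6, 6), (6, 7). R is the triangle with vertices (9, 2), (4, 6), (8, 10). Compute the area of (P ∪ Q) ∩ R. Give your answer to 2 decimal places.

The region (P ∪ Q) ∩ R is the polygon with vertices (5,6), (6,6), (6,7), (8,7), (8,2.8), (4,6), (5,7).
By the shoelace formula its area is 8.90.

8.90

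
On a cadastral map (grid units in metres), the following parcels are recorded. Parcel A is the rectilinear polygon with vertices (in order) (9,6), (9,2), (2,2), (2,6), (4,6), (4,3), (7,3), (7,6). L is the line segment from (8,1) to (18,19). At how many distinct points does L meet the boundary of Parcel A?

2

The segment meets the boundary at (9,2.8), (8.556,2).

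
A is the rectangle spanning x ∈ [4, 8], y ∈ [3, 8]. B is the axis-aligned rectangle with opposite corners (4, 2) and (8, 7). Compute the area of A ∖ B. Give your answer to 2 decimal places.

|A∩B|: x∈[4,8], y∈[3,7] → 4·4 = 16.
|A| = 20.
|A ∖ B| = |A| − |A∩B| = 20 − 16 = 4.00.

4.00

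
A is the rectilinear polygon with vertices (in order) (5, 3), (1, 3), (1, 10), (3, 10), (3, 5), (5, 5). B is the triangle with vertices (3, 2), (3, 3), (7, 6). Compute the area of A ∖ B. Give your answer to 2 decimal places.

17.00

|A| = 18, |A∩B| = 1.
|A ∖ B| = |A| − |A∩B| = 18 − 1 = 17.00.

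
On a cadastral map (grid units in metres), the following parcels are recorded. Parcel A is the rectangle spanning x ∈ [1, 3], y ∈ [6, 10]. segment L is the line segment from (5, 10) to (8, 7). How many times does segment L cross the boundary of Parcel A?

0

The segment lies entirely outside Parcel A and never meets its boundary.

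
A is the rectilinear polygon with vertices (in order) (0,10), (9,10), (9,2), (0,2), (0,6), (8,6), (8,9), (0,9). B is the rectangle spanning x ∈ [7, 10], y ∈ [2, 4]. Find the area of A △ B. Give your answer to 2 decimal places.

|A| = 48, |B| = 6, |A∩B| = 4.
|A △ B| = |A| + |B| − 2·|A∩B| = 48 + 6 − 8 = 46.00.

46.00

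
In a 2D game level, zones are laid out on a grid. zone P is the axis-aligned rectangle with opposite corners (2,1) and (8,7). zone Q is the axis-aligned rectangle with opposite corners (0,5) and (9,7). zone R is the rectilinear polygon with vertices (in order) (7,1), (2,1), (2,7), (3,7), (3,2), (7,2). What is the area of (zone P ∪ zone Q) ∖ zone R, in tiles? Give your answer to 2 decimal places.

32.00

|zone P ∪ zone Q| = 42.
|(zone P ∪ zone Q) ∩ zone R| = 10.
|(zone P ∪ zone Q) ∖ zone R| = 42 − 10 = 32.00.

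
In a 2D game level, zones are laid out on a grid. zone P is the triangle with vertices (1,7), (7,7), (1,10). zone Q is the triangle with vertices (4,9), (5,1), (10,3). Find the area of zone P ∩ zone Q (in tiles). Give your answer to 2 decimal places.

1.52

The intersection is the polygon with vertices (4.25,7), (4.067,8.467), (5,8), (6,7).
By the shoelace formula its area is 1.52.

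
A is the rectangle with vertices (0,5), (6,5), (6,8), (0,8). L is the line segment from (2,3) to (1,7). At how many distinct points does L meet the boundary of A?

The segment meets the boundary at (1.5,5).

1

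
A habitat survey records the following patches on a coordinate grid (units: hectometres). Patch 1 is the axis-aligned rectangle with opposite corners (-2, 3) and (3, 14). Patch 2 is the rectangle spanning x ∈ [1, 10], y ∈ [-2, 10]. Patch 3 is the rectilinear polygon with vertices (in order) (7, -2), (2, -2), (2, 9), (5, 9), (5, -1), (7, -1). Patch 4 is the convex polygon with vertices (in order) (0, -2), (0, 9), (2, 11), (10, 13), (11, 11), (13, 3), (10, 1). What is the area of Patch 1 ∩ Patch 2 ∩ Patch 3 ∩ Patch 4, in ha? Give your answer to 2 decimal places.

The intersection is the polygon with vertices (2,9), (3,9), (3,3), (2,3).
By the shoelace formula its area is 6.00.

6.00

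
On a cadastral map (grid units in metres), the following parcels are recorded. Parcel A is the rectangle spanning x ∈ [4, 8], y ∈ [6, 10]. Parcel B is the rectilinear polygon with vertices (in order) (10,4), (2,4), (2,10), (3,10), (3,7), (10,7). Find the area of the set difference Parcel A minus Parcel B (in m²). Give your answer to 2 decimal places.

|Parcel A| = 16, |Parcel A∩Parcel B| = 4.
|Parcel A ∖ Parcel B| = |Parcel A| − |Parcel A∩Parcel B| = 16 − 4 = 12.00.

12.00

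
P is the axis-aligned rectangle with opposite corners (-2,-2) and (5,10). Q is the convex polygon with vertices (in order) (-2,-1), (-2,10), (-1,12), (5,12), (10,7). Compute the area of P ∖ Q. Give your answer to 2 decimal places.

|P| = 84, |P∩Q| = 60.6667.
|P ∖ Q| = |P| − |P∩Q| = 84 − 60.6667 = 23.33.

23.33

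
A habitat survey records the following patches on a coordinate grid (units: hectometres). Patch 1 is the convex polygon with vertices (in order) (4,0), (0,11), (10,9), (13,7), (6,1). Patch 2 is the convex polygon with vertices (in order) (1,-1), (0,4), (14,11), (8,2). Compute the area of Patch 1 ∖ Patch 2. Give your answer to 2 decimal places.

31.35

|Patch 1| = 73, |Patch 1∩Patch 2| = 41.6544.
|Patch 1 ∖ Patch 2| = |Patch 1| − |Patch 1∩Patch 2| = 73 − 41.6544 = 31.35.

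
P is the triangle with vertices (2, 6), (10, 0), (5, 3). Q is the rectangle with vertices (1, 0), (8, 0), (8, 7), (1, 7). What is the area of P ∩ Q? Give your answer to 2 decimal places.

The intersection is the polygon with vertices (8,1.5), (8,1.2), (5,3), (2,6).
By the shoelace formula its area is 2.70.

2.70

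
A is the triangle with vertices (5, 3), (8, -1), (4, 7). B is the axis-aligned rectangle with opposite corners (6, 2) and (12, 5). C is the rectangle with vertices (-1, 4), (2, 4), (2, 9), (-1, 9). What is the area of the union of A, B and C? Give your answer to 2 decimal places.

By inclusion–exclusion:
Individual areas: |A| = 4, |B| = 18, |C| = 15.
|A∩B| = 0.25.
|A∩C| = 0.
|B∩C| = 0 (no overlap).
|A∩B∩C| = 0.
|A ∪ B ∪ C| = 37 − 0.25 + 0 = 36.75.

36.75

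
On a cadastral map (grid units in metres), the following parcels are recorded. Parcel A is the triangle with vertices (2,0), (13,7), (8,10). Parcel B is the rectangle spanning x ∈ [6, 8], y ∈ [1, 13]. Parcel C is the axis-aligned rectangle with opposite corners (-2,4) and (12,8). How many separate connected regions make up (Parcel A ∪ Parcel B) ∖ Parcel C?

3

(Parcel A ∪ Parcel B) ∖ Parcel C splits into 3 disjoint pieces (area 12.1351, area 13.3333, area 0.6182).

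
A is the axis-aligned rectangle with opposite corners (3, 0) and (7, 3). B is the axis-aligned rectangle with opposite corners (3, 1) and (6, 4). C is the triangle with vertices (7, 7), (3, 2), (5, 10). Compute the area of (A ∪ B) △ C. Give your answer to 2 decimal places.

23.80

|A ∪ B| = 15.
|(A ∪ B) ∩ C| = 1.1.
|(A ∪ B) △ C| = 15 + 11 − 2.2 = 23.80.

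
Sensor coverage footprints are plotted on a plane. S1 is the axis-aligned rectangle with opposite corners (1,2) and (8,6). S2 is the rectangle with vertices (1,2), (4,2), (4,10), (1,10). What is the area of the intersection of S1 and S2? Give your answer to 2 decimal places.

12.00

|S1∩S2|: x∈[1,4], y∈[2,6] → 3·4 = 12.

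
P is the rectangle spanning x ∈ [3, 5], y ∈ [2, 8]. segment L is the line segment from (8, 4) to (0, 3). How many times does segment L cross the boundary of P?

2

The segment meets the boundary at (3,3.375), (5,3.625).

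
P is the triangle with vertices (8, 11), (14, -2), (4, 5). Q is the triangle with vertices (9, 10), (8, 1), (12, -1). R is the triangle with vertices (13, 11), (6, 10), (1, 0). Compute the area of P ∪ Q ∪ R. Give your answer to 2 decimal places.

By inclusion–exclusion:
Individual areas: |P| = 44, |Q| = 19, |R| = 32.5.
|P∩Q| = 15.3865.
|P∩R| = 15.2091.
|Q∩R| = 1.2156.
|P∩Q∩R| = 0.7438.
|P ∪ Q ∪ R| = 95.5 − 31.8112 + 0.7438 = 64.43.

64.43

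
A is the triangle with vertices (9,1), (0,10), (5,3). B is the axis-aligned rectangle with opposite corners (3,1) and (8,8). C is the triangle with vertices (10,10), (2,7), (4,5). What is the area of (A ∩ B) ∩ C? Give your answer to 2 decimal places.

1.27

The region (A ∩ B) ∩ C is the polygon with vertices (3,7), (4.545,5.455), (4,5), (3,6).
By the shoelace formula its area is 1.27.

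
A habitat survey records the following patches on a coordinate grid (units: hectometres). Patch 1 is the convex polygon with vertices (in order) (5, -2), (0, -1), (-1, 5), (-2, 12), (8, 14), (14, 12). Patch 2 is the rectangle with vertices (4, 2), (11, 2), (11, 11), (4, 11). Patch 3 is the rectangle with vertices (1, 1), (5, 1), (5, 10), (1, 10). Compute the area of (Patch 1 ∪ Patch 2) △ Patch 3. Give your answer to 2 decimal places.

133.14

|Patch 1 ∪ Patch 2| = 169.1429.
|(Patch 1 ∪ Patch 2) ∩ Patch 3| = 36.
|(Patch 1 ∪ Patch 2) △ Patch 3| = 169.1429 + 36 − 72 = 133.14.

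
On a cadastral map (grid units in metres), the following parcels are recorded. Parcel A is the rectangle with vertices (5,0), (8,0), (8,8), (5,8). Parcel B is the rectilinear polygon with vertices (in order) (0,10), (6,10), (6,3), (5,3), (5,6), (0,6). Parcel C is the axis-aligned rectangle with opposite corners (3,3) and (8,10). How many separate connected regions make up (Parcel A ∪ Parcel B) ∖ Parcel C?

(Parcel A ∪ Parcel B) ∖ Parcel C splits into 2 disjoint pieces (area 9, area 12).

2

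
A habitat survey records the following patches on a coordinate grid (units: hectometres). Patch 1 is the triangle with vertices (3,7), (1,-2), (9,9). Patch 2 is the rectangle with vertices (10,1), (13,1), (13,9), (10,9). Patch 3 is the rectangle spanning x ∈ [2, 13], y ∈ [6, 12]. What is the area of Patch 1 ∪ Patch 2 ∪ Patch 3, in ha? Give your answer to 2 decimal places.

By inclusion–exclusion:
Individual areas: |Patch 1| = 25, |Patch 2| = 24, |Patch 3| = 66.
|Patch 1∩Patch 2| = 0.
|Patch 1∩Patch 3| = 8.8384.
|Patch 2∩Patch 3|: x∈[10,13], y∈[6,9] → 3·3 = 9.
|Patch 1∩Patch 2∩Patch 3| = 0.
|Patch 1 ∪ Patch 2 ∪ Patch 3| = 115 − 17.8384 + 0 = 97.16.

97.16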